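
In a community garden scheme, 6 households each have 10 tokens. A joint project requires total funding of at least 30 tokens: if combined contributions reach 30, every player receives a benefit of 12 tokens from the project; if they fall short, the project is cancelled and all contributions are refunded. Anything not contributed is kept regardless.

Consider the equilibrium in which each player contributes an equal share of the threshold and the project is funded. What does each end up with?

17 tokens

Equal share of the threshold: 30/6 = 5.
At this profile no one gains by cutting their contribution: any cut drops the total below 30, the project is cancelled, contributions are refunded, and the deviator ends with 10, which is less than 10 − 5 + 12 = 17. Contributing more than 5 just wastes the excess. So contributing exactly 5 is a best response.
Each player's payoff: 10 − 5 + 12 = 17.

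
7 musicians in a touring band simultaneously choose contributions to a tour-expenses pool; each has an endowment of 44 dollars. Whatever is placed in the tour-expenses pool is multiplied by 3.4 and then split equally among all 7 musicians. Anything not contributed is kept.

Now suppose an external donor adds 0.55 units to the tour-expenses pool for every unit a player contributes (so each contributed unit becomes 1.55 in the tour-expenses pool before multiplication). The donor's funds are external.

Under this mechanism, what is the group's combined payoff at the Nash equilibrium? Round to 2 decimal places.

The effective private return is 3.4 × 1.55 / 7 = 0.7529, which is still under 1, so the mechanism doesn't change anyone's dominant strategy: zero contribution.
Everyone keeps their endowment and the group total is 7 × 44 = 308.

308.00 dollars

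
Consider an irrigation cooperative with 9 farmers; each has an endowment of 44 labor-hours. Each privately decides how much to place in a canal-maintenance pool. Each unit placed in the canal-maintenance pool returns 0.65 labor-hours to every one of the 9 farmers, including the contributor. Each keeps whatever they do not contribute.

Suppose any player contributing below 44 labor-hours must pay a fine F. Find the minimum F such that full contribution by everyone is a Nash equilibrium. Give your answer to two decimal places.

Given the others contribute fully, the best deviation is to contribute 0 (any partial contribution still incurs the fine and gives up units whose private return 0.65 is below 1).
Deviating from 44 to 0 saves 44 labor-hours but forfeits the deviator's share of the drop in the canal-maintenance pool: 0.65 × 44 = 28.60.
So the deviation gain is 44 − 28.60 = 15.40, and the fine must be at least 15.40 labor-hours to wipe it out.

15.40 labor-hours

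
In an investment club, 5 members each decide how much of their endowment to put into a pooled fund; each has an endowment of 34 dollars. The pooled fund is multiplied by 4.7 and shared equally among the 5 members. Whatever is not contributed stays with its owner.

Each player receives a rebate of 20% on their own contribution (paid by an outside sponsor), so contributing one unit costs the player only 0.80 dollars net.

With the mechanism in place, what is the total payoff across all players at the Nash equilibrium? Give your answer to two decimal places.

With the mechanism, a contributed unit returns (4.7/5) / 0.80 = 1.1750 per unit of net cost to the contributor — now above 1 — so contributing fully is weakly dominant for every player.
At the Nash equilibrium everyone contributes 34. Group total payoff = 5 × (34 × 0.20 + 4.7 × 34) = 833.00.

833.00 dollars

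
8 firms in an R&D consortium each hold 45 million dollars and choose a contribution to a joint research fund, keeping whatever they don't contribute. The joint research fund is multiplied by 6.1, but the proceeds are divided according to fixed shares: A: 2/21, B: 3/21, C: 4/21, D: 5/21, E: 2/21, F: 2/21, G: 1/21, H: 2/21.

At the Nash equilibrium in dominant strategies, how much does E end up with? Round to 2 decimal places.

97.29 million dollars

For player j, contributing a unit is worthwhile iff 6.1 × (j's share) ≥ 1, i.e. iff j's share is at least 0.1639.
C and D are above the threshold, contributing 45 each; the remaining 6 contribute 0. Total contributed: 90.
E keeps 45 and receives 6.1 × 90 × 2/21 = 52.29 from the joint research fund, for a payoff of 97.29.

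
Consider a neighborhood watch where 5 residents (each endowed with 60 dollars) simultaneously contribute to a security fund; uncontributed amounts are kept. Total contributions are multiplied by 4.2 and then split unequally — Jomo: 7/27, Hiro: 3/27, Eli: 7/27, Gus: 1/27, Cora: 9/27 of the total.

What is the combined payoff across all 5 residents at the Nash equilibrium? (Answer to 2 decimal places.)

For player j, contributing a unit is worthwhile iff 4.2 × (j's share) ≥ 1, i.e. iff j's share is at least 0.2381.
Jomo, Eli and Cora are above the threshold, contributing 60 each; the remaining 2 contribute 0. Total contributed: 180.
The security fund pays out 4.2 × 180 = 756.00 in total (split across the unequal shares, but the aggregate is all that matters for the group sum).
The 2 free-riders keep 60 each, adding 120. Group total = 120 + 756.00 = 876.00.

876.00 dollars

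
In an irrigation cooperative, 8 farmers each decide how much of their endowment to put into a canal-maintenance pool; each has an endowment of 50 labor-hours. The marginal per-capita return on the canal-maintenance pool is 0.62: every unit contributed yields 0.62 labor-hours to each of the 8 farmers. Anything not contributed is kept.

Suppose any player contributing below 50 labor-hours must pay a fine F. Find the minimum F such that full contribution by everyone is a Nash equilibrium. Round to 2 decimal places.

19.00 labor-hours

Given the others contribute fully, the best deviation is to contribute 0 (any partial contribution still incurs the fine and gives up units whose private return 0.62 is below 1).
Deviating from 50 to 0 saves 50 labor-hours but forfeits the deviator's share of the drop in the canal-maintenance pool: 0.62 × 50 = 31.00.
So the deviation gain is 50 − 31.00 = 19.00, and the fine must be at least 19.00 labor-hours to wipe it out.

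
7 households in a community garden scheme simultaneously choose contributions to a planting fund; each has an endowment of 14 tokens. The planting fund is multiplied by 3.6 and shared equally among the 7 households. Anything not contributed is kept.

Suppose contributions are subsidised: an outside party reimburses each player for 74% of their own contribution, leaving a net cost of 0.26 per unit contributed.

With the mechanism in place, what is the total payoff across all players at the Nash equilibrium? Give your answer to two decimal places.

425.32 tokens

The effective private return per unit is now (3.6/7) / 0.26 = 1.9780 > 1, so every player's dominant strategy flips to full contribution.
At the Nash equilibrium everyone contributes 14. Group total payoff = 7 × (14 × 0.74 + 3.6 × 14) = 425.32.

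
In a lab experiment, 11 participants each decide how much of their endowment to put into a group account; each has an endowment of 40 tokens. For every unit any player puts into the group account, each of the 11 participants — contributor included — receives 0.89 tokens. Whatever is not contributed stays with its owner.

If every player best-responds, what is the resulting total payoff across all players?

440.00 tokens

The private return per contributed unit is 0.89 < 1, so contributing 0 is dominant for every player. At the Nash equilibrium everyone keeps their 40, and the group total is 11 × 40 = 440.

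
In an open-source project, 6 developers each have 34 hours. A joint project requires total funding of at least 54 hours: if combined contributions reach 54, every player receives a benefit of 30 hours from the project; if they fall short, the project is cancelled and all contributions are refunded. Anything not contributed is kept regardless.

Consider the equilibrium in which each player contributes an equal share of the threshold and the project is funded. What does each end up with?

55 hours

Equal share of the threshold: 54/6 = 9.
At this profile no one gains by cutting their contribution: any cut drops the total below 54, the project is cancelled, contributions are refunded, and the deviator ends with 34, which is less than 34 − 9 + 30 = 55. Contributing more than 9 just wastes the excess. So contributing exactly 9 is a best response.
Each player's payoff: 34 − 9 + 30 = 55.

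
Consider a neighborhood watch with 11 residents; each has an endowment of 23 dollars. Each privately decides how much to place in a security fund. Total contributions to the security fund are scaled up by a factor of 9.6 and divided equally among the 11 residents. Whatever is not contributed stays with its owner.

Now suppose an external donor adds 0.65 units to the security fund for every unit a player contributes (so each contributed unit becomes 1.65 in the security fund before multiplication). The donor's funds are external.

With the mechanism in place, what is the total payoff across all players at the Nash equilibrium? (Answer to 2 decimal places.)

4007.52 dollars

Under the mechanism each unit contributed yields 9.6 × 1.65 / 11 = 1.4400 back to its contributor per unit of net cost, which exceeds 1, making full contribution the dominant choice for everyone.
So the Nash equilibrium is full contribution by all 11; the group earns 9.6 × 1.65 × 253 = 4007.52.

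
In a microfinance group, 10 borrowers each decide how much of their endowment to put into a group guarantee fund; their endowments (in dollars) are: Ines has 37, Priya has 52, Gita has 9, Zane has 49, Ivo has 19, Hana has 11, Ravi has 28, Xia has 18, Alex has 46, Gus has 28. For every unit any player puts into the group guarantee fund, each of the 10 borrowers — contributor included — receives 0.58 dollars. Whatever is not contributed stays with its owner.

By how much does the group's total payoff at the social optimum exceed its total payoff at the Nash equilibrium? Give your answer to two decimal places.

The private return per contributed unit is 0.58 < 1 for everyone, so the Nash equilibrium is zero contribution and the group total is Σ E_j = 37 + 52 + 9 + 49 + 19 + 11 + 28 + 18 + 46 + 28 = 297.
Each contributed unit returns 5.800 to the group, so the social optimum is full contribution by everyone: group total = 5.800 × 297 = 1722.60.
Efficiency loss = (5.800 − 1) × 297 = 1425.60.

1425.60 dollars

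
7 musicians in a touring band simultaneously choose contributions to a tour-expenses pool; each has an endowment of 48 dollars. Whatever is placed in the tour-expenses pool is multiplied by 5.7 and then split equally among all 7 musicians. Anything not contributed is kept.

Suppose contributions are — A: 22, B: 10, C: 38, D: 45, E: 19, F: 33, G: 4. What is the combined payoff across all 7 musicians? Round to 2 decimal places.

Total contributed: 22 + 10 + 38 + 45 + 19 + 33 + 4 = 171; total kept: 7 × 48 − 171 = 165.
The tour-expenses pool pays out 5.7 × 171 = 974.70 in aggregate.
Group total = 165 + 974.70 = 1139.70.

1139.70 dollars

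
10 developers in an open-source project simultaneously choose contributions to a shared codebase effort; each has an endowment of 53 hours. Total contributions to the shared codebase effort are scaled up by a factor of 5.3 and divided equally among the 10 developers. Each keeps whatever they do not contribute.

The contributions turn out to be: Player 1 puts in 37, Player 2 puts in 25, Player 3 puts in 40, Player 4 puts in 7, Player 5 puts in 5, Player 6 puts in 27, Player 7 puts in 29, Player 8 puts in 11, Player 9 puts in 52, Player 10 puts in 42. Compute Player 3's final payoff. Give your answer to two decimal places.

158.75 hours

Total contributed: 37 + 25 + 40 + 7 + 5 + 27 + 29 + 11 + 52 + 42 = 275.
Each receives 5.3 × 275 / 10 = 145.75 from the shared codebase effort.
Player 3 keeps 53 − 40 = 13, so Player 3's payoff is 13 + 145.75 = 158.75.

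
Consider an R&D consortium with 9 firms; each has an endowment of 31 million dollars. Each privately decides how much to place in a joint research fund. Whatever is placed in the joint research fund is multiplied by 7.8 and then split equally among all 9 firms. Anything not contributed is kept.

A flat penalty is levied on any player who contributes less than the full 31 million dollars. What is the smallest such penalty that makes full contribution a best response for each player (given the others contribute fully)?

4.13 million dollars

Given the others contribute fully, the best deviation is to contribute 0 (any partial contribution still incurs the fine and gives up units whose private return 0.8667 is below 1).
Deviating from 31 to 0 saves 31 million dollars but forfeits the deviator's share of the drop in the joint research fund: 7.8/9 × 31 = 26.87.
So the deviation gain is 31 − 26.87 = 4.13, and the fine must be at least 4.13 million dollars to wipe it out.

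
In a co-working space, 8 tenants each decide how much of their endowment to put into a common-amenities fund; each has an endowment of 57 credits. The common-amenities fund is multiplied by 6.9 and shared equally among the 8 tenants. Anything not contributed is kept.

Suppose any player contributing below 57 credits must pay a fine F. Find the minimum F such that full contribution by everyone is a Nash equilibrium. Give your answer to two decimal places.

Given the others contribute fully, the best deviation is to contribute 0 (any partial contribution still incurs the fine and gives up units whose private return 0.8625 is below 1).
Deviating from 57 to 0 saves 57 credits but forfeits the deviator's share of the drop in the common-amenities fund: 6.9/8 × 57 = 49.16.
So the deviation gain is 57 − 49.16 = 7.84, and the fine must be at least 7.84 credits to wipe it out.

7.84 credits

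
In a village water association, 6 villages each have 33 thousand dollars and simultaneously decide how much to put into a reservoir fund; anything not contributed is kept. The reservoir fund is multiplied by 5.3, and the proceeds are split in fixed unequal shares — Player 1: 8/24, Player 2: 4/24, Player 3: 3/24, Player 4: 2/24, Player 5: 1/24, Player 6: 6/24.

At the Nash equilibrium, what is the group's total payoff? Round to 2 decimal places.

Player j's private return per contributed unit is 5.3 × (j's share). Contributing is weakly dominant for j when that share is at least 1/5.3 = 0.1887, and contributing 0 is dominant otherwise.
Player 1 and Player 6 are above the threshold, contributing 33 each; the remaining 4 contribute 0. Total contributed: 66.
The reservoir fund pays out 5.3 × 66 = 349.80 in total (split across the unequal shares, but the aggregate is all that matters for the group sum).
The 4 free-riders keep 33 each, adding 132. Group total = 132 + 349.80 = 481.80.

481.80 thousand dollars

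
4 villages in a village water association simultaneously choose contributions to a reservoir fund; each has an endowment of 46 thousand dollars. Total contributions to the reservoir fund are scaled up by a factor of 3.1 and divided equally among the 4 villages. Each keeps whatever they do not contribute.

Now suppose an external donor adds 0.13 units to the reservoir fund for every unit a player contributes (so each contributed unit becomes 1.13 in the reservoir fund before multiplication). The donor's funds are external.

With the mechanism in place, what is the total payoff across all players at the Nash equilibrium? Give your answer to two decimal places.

The effective private return is 3.1 × 1.13 / 4 = 0.8758, which is still under 1, so the mechanism doesn't change anyone's dominant strategy: zero contribution.
Everyone keeps their endowment and the group total is 4 × 46 = 184.

184.00 thousand dollars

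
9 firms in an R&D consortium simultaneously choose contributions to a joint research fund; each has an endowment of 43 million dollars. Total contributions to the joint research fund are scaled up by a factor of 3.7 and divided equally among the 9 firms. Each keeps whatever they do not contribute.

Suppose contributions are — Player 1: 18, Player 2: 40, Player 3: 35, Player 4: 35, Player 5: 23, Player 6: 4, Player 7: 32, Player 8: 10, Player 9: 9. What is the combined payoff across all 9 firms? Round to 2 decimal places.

943.20 million dollars

Total contributed: 18 + 40 + 35 + 35 + 23 + 4 + 32 + 10 + 9 = 206; total kept: 9 × 43 − 206 = 181.
The joint research fund pays out 3.7 × 206 = 762.20 in aggregate.
Group total = 181 + 762.20 = 943.20.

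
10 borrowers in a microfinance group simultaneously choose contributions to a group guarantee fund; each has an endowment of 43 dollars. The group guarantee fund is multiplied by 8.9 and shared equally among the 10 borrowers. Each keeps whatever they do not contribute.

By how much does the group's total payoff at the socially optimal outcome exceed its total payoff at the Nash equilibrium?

Each contributed unit returns 8.9/10 = 0.8900 to its contributor — below 1 — so contributing 0 is dominant for every player. At the Nash equilibrium everyone keeps their 43, and the group total is 10 × 43 = 430.
Each contributed unit returns 8.900 to the group as a whole (0.8900 to each of 10 players), which exceeds 1, so the social optimum is full contribution: group total = 8.900 × 430 = 3827.00.
Efficiency loss = 3827.00 − 430 = 3397.00.

3397.00 dollars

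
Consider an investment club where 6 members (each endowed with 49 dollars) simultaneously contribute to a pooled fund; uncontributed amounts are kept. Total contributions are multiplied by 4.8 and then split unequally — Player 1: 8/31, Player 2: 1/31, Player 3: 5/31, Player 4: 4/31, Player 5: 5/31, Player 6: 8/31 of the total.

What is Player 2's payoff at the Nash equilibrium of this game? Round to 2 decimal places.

64.17 dollars

For player j, contributing a unit is worthwhile iff 4.8 × (j's share) ≥ 1, i.e. iff j's share is at least 0.2083.
Player 1 and Player 6 are above the threshold, contributing 49 each; the remaining 4 contribute 0. Total contributed: 98.
Player 2 keeps 49 and receives 4.8 × 98 × 1/31 = 15.17 from the pooled fund, for a payoff of 64.17.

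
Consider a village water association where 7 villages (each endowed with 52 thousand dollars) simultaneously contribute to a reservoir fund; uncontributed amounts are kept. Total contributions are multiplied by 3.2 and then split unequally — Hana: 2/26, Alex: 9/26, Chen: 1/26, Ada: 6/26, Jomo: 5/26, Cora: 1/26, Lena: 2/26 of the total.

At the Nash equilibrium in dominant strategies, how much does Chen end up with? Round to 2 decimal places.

A player with share s gets back 3.2·s per unit contributed, so full contribution is dominant for anyone with s > 1/3.2 = 0.3125 and zero contribution is dominant for anyone below.
The only share above 0.3125 is Alex's 9/26, contributing 52; the remaining 6 contribute 0. Total contributed: 52.
Chen keeps 52 and receives 3.2 × 52 × 1/26 = 6.40 from the reservoir fund, for a payoff of 58.40.

58.40 thousand dollars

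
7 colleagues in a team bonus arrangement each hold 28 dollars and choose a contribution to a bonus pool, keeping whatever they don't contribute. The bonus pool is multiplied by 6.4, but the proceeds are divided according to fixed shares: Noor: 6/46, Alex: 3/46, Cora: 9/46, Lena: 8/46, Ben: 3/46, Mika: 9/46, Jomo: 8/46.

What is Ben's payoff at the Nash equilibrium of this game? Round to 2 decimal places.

74.75 dollars

Each unit j contributes comes back to j as 6.4 × (j's share), so j prefers to contribute only if that share exceeds 1/6.4 = 0.1563; otherwise keeping the unit dominates.
The shares above 0.1563 belong to Cora, Lena, Mika and Jomo, contributing 28 each; the remaining 3 contribute 0. Total contributed: 112.
Ben keeps 28 and receives 6.4 × 112 × 3/46 = 46.75 from the bonus pool, for a payoff of 74.75.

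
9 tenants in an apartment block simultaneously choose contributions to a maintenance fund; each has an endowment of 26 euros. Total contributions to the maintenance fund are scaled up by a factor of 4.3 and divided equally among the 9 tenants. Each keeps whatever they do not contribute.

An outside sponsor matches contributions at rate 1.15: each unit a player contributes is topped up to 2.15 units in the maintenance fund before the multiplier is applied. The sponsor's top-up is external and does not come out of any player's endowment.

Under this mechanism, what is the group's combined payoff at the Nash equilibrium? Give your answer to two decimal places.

Under the mechanism each unit contributed yields 4.3 × 2.15 / 9 = 1.0272 back to its contributor per unit of net cost, which exceeds 1, making full contribution the dominant choice for everyone.
So the Nash equilibrium is full contribution by all 9; the group earns 4.3 × 2.15 × 234 = 2163.33.

2163.33 euros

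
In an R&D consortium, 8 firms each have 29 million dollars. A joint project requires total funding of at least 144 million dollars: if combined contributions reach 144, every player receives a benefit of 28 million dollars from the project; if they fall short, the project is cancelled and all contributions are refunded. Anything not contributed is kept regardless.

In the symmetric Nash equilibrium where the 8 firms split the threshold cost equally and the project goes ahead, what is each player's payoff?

Equal share of the threshold: 144/8 = 18.
At this profile no one gains by cutting their contribution: any cut drops the total below 144, the project is cancelled, contributions are refunded, and the deviator ends with 29, which is less than 29 − 18 + 28 = 39. Contributing more than 18 just wastes the excess. So contributing exactly 18 is a best response.
Each player's payoff: 29 − 18 + 28 = 39.

39 million dollars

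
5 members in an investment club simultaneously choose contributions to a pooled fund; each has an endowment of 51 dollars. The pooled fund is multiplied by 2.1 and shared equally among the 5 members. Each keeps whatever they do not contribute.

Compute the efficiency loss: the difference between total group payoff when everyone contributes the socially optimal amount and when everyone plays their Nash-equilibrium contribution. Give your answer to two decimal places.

280.50 dollars

Each contributed unit returns 2.1/5 = 0.4200 to its contributor — below 1 — so contributing 0 is dominant for every player. At the Nash equilibrium everyone keeps their 51, and the group total is 5 × 51 = 255.
Each contributed unit returns 2.100 to the group as a whole (0.4200 to each of 5 players), which exceeds 1, so the social optimum is full contribution: group total = 2.100 × 255 = 535.50.
Efficiency loss = 535.50 − 255 = 280.50.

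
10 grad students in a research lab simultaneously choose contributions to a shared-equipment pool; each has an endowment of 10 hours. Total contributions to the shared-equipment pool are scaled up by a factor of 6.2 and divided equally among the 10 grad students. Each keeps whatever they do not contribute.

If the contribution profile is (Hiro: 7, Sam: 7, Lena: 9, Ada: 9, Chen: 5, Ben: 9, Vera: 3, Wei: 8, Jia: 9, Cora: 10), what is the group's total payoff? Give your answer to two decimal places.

Total contributed: 7 + 7 + 9 + 9 + 5 + 9 + 3 + 8 + 9 + 10 = 76; total kept: 10 × 10 − 76 = 24.
The shared-equipment pool pays out 6.2 × 76 = 471.20 in aggregate.
Group total = 24 + 471.20 = 495.20.

495.20 hours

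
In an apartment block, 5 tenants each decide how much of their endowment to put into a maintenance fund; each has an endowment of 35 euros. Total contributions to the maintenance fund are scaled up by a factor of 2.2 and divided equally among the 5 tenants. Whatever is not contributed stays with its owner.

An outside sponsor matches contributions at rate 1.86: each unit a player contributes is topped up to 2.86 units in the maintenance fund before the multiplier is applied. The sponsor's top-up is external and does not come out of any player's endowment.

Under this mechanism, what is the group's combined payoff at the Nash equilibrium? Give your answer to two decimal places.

1101.10 euros

Under the mechanism each unit contributed yields 2.2 × 2.86 / 5 = 1.2584 back to its contributor per unit of net cost, which exceeds 1, making full contribution the dominant choice for everyone.
At the Nash equilibrium everyone contributes 35. Group total payoff = 2.2 × 2.86 × 175 = 1101.10.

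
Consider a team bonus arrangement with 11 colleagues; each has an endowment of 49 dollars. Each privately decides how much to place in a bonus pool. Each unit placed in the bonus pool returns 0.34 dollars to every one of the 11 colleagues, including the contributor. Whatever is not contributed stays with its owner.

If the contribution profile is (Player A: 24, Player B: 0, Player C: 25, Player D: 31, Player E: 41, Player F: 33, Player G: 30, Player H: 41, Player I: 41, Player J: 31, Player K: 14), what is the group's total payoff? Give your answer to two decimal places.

Total contributed: 24 + 0 + 25 + 31 + 41 + 33 + 30 + 41 + 41 + 31 + 14 = 311; total kept: 11 × 49 − 311 = 228.
The bonus pool pays out 0.34 × 11 × 311 = 1163.14 in aggregate.
Group total = 228 + 1163.14 = 1391.14.

1391.14 dollars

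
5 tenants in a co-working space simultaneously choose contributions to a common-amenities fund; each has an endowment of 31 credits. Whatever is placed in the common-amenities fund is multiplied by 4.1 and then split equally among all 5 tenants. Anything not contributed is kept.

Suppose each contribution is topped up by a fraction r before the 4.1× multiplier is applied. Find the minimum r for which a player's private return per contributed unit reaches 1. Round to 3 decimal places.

With matching at rate r, one contributed unit becomes (1 + r) in the common-amenities fund and returns 4.1 × (1 + r) / 5 to the contributor.
Setting this equal to 1: 1 + r = 5/4.1 = 1.2195.
So the minimum matching rate is r = 1.2195 − 1 = 0.220.

0.220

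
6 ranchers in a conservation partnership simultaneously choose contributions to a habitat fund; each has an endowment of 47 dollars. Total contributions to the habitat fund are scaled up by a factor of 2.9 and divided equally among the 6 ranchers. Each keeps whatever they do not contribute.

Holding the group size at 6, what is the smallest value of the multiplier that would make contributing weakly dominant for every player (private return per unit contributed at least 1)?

6

A contributed unit returns (multiplier)/6 to its contributor.
This reaches 1 exactly when the multiplier is 6.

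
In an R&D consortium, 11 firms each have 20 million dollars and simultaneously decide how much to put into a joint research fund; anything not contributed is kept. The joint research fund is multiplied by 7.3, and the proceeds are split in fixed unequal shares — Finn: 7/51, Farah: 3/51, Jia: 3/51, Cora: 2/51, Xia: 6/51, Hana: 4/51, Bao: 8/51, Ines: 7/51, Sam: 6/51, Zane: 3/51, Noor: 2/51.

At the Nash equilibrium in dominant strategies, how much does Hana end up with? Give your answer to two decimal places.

54.35 million dollars

Player j's private return per contributed unit is 7.3 × (j's share). Contributing is weakly dominant for j when that share is at least 1/7.3 = 0.1370, and contributing 0 is dominant otherwise.
Finn, Bao and Ines clear that bar, contributing 20 each; the remaining 8 contribute 0. Total contributed: 60.
Hana keeps 20 and receives 7.3 × 60 × 4/51 = 34.35 from the joint research fund, for a payoff of 54.35.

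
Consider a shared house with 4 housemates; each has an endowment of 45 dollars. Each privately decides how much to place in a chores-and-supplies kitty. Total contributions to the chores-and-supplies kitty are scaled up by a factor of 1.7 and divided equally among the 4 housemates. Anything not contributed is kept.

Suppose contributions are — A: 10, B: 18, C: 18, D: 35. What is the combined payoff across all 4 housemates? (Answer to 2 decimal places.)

236.70 dollars

Total contributed: 10 + 18 + 18 + 35 = 81; total kept: 4 × 45 − 81 = 99.
The chores-and-supplies kitty pays out 1.7 × 81 = 137.70 in aggregate.
Group total = 99 + 137.70 = 236.70.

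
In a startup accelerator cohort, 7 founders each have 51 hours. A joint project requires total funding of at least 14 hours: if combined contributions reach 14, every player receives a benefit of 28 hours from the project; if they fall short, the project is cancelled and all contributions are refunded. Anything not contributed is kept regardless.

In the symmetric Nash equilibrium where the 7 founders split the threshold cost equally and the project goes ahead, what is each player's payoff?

Equal share of the threshold: 14/7 = 2.
At this profile no one gains by cutting their contribution: any cut drops the total below 14, the project is cancelled, contributions are refunded, and the deviator ends with 51, which is less than 51 − 2 + 28 = 77. Contributing more than 2 just wastes the excess. So contributing exactly 2 is a best response.
Each player's payoff: 51 − 2 + 28 = 77.

77 hours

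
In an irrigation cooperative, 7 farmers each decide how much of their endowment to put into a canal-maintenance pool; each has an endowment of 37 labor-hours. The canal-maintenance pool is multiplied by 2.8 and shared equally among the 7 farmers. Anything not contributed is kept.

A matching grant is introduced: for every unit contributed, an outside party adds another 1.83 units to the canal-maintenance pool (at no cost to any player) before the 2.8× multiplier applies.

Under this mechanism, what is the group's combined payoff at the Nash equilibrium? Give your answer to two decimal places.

With the mechanism, a contributed unit returns 2.8 × 2.83 / 7 = 1.1320 per unit of net cost to the contributor — now above 1 — so contributing fully is weakly dominant for every player.
So the Nash equilibrium is full contribution by all 7; the group earns 2.8 × 2.83 × 259 = 2052.32.

2052.32 labor-hours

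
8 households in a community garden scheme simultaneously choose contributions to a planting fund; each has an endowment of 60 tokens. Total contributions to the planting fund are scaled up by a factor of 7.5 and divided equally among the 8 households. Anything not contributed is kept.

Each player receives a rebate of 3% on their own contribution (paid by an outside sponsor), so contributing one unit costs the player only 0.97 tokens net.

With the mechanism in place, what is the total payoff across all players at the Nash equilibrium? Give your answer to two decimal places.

480.00 tokens

The effective private return is (7.5/8) / 0.97 = 0.9665, which is still under 1, so the mechanism doesn't change anyone's dominant strategy: zero contribution.
At the Nash equilibrium no one contributes; group total payoff = 8 × 60 = 480.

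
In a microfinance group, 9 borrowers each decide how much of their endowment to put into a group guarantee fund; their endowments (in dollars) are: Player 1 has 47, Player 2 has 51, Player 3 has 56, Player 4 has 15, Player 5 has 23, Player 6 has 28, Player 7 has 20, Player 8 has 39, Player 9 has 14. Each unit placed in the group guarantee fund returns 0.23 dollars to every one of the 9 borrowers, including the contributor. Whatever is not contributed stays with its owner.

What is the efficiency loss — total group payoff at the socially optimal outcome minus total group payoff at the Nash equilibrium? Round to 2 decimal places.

The private return per contributed unit is 0.23 < 1 for everyone, so the Nash equilibrium is zero contribution and the group total is Σ E_j = 47 + 51 + 56 + 15 + 23 + 28 + 20 + 39 + 14 = 293.
Each contributed unit returns 2.070 to the group, so the social optimum is full contribution by everyone: group total = 2.070 × 293 = 606.51.
Efficiency loss = (2.070 − 1) × 293 = 313.51.

313.51 dollars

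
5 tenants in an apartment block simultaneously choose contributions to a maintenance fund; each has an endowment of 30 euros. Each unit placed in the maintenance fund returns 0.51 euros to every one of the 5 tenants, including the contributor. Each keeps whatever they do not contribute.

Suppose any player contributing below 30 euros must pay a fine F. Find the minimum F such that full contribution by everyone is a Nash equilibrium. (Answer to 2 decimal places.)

14.70 euros

Given the others contribute fully, the best deviation is to contribute 0 (any partial contribution still incurs the fine and gives up units whose private return 0.51 is below 1).
Deviating from 30 to 0 saves 30 euros but forfeits the deviator's share of the drop in the maintenance fund: 0.51 × 30 = 15.30.
So the deviation gain is 30 − 15.30 = 14.70, and the fine must be at least 14.70 euros to wipe it out.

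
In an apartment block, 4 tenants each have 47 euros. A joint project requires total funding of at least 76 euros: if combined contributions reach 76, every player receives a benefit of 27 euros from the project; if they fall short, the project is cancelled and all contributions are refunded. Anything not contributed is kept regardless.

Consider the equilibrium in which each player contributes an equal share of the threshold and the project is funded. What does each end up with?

Equal share of the threshold: 76/4 = 19.
At this profile no one gains by cutting their contribution: any cut drops the total below 76, the project is cancelled, contributions are refunded, and the deviator ends with 47, which is less than 47 − 19 + 27 = 55. Contributing more than 19 just wastes the excess. So contributing exactly 19 is a best response.
Each player's payoff: 47 − 19 + 27 = 55.

55 euros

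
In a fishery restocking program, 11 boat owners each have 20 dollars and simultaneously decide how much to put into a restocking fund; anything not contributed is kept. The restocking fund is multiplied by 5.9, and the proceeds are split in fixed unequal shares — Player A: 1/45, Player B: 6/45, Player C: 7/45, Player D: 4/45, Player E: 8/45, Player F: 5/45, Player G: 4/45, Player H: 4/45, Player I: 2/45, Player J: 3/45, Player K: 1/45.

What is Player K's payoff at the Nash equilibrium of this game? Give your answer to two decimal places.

22.62 dollars

Player j's private return per contributed unit is 5.9 × (j's share). Contributing is weakly dominant for j when that share is at least 1/5.9 = 0.1695, and contributing 0 is dominant otherwise.
The only share above 0.1695 is Player E's 8/45, contributing 20; the remaining 10 contribute 0. Total contributed: 20.
Player K keeps 20 and receives 5.9 × 20 × 1/45 = 2.62 from the restocking fund, for a payoff of 22.62.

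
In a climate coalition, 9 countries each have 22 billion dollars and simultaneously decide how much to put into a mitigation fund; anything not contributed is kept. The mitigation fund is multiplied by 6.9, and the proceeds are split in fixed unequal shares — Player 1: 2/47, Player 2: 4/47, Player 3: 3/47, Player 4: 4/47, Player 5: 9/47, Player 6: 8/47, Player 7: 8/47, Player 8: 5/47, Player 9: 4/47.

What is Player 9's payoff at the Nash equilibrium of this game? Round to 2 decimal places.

60.76 billion dollars

For player j, contributing a unit is worthwhile iff 6.9 × (j's share) ≥ 1, i.e. iff j's share is at least 0.1449.
Player 5, Player 6 and Player 7 clear that bar, contributing 22 each; the remaining 6 contribute 0. Total contributed: 66.
Player 9 keeps 22 and receives 6.9 × 66 × 4/47 = 38.76 from the mitigation fund, for a payoff of 60.76.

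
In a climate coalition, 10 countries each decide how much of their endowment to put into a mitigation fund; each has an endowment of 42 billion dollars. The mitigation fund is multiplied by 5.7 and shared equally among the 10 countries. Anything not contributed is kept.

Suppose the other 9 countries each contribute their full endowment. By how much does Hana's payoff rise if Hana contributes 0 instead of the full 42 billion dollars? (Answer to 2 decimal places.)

18.06 billion dollars

Switching from a contribution of 42 to 0 lets Hana keep an extra 42 billion dollars, but lowers the mitigation fund by 42, which costs Hana their own share of that drop: 5.7/10 × 42 = 23.94.
Net gain = 42 − 23.94 = 18.06. The private return per contributed unit (0.5700) is below 1, so free-riding is indeed the best response regardless of what the others do.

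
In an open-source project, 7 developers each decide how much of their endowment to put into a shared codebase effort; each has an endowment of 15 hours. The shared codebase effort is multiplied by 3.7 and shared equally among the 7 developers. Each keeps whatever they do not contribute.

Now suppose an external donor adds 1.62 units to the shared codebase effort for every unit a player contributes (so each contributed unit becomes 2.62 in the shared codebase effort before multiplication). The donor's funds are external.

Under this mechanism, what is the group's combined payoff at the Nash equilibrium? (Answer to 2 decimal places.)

The effective private return per unit is now 3.7 × 2.62 / 7 = 1.3849 > 1, so every player's dominant strategy flips to full contribution.
At the Nash equilibrium everyone contributes 15. Group total payoff = 3.7 × 2.62 × 105 = 1017.87.

1017.87 hours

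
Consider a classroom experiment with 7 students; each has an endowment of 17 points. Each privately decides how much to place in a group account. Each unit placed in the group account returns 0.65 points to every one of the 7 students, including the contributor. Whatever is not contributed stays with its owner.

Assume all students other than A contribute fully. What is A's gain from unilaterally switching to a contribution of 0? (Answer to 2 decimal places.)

5.95 points

Switching from a contribution of 17 to 0 lets A keep an extra 17 points, but lowers the group account by 17, which costs A their own share of that drop: 0.65 × 17 = 11.05.
Net gain = 17 − 11.05 = 5.95. The private return per contributed unit (0.65) is below 1, so free-riding is indeed the best response regardless of what the others do.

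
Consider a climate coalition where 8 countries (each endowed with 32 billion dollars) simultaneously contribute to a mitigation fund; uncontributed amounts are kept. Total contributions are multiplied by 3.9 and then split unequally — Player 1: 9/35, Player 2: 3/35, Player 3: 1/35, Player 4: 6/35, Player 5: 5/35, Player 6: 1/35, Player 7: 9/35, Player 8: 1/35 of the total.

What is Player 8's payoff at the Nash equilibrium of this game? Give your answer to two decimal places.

Each unit j contributes comes back to j as 3.9 × (j's share), so j prefers to contribute only if that share exceeds 1/3.9 = 0.2564; otherwise keeping the unit dominates.
The shares above 0.2564 belong to Player 1 and Player 7, contributing 32 each; the remaining 6 contribute 0. Total contributed: 64.
Player 8 keeps 32 and receives 3.9 × 64 × 1/35 = 7.13 from the mitigation fund, for a payoff of 39.13.

39.13 billion dollars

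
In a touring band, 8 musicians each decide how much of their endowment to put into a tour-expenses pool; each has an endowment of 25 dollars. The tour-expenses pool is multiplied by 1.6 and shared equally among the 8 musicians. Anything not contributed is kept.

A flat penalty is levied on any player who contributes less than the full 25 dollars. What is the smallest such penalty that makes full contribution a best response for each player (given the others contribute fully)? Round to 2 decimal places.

20.00 dollars

Given the others contribute fully, the best deviation is to contribute 0 (any partial contribution still incurs the fine and gives up units whose private return 0.2000 is below 1).
Deviating from 25 to 0 saves 25 dollars but forfeits the deviator's share of the drop in the tour-expenses pool: 1.6/8 × 25 = 5.00.
So the deviation gain is 25 − 5.00 = 20.00, and the fine must be at least 20.00 dollars to wipe it out.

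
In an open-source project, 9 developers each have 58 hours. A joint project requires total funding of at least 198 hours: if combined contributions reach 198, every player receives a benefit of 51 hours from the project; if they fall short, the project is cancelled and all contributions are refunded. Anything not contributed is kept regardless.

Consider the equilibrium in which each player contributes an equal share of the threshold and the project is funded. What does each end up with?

87 hours

Equal share of the threshold: 198/9 = 22.
At this profile no one gains by cutting their contribution: any cut drops the total below 198, the project is cancelled, contributions are refunded, and the deviator ends with 58, which is less than 58 − 22 + 51 = 87. Contributing more than 22 just wastes the excess. So contributing exactly 22 is a best response.
Each player's payoff: 58 − 22 + 51 = 87.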